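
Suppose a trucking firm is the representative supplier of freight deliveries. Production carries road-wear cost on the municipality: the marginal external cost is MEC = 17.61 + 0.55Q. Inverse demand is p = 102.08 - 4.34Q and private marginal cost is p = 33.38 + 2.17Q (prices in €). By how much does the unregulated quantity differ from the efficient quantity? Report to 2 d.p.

Market equilibrium (private): 33.38 + 2.17Q = 102.08 - 4.34Q → Q_m = 10.5530.
Social marginal cost = private MC + MEC = 50.99 + 2.72Q.
Set SMC = demand: 50.99 + 2.72Q = 102.08 - 4.34Q → Q* = 7.2365.
Gap = |10.5530 − 7.2365| = 3.3165.

3.32 units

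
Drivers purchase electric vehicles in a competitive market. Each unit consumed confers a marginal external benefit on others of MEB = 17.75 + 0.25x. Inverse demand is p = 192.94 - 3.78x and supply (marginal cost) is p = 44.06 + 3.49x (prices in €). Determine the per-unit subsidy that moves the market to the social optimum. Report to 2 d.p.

Social marginal benefit = demand + MEB = 210.69 - 3.53x.
Set SMB = MC: 210.69 - 3.53x = 44.06 + 3.49x → x* = 23.7365.
The Pigouvian subsidy equals MEB at x*: 17.75 + 0.25×23.7365 = 23.6841.

subsidy = €23.68 per unit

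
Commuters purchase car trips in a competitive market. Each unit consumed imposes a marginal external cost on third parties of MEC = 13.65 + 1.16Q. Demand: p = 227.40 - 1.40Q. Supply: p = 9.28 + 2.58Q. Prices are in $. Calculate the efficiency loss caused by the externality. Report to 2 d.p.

Market equilibrium (private): 9.28 + 2.58Q = 227.40 - 1.40Q → Q_m = 54.8040.
Social marginal benefit = demand − MEC = 213.75 - 2.56Q.
Set SMB = MC: 213.75 - 2.56Q = 9.28 + 2.58Q → Q* = 39.7802.
The loss is the area between SMB and MC from Q* to Q_m; with linear curves that's a triangle of height MEC(Q_m).
DWL = ½ × 15.0238 × 77.2227 = 580.0892.

DWL = $580.09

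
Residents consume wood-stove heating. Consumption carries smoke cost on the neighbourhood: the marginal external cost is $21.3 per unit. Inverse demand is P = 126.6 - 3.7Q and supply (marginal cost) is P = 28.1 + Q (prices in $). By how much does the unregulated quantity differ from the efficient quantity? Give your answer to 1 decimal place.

Market equilibrium (private): 28.1 + Q = 126.6 - 3.7Q → Q_m = 20.9574.
Social marginal benefit = demand − MEC = 105.3 - 3.7Q.
Set SMB = MC: 105.3 - 3.7Q = 28.1 + Q → Q* = 16.4255.
Gap = |20.9574 − 16.4255| = 4.5319.

4.5 units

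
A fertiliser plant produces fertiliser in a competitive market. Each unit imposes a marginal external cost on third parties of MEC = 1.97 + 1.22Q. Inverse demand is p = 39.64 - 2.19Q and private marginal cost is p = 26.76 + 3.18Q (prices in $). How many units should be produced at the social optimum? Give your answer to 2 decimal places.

Social marginal cost = private MC + MEC = 28.73 + 4.40Q.
Set SMC = demand: 28.73 + 4.40Q = 39.64 - 2.19Q → Q* = 1.6555.

Q* = 1.66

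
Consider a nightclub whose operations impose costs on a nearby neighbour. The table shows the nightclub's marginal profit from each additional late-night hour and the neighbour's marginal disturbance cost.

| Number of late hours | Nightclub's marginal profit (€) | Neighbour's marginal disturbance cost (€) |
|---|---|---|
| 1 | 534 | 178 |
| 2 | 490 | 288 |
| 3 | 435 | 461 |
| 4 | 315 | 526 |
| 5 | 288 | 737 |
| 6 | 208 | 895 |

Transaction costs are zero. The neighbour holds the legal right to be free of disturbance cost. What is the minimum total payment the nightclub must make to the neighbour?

Efficient level: marginal profit ≥ marginal disturbance cost through level 2, so k* = 2.
With the neighbour holding the right, the nightclub must at least compensate total damage at k*: 178 + 288 = 466.

€466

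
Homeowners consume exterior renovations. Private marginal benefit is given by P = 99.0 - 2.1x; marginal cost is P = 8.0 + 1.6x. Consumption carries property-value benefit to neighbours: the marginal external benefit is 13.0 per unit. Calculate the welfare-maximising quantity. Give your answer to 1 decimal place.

Social marginal benefit = demand + MEB = 112.0 - 2.1x.
Set SMB = MC: 112.0 - 2.1x = 8.0 + 1.6x → x* = 28.1081.

x* = 28.1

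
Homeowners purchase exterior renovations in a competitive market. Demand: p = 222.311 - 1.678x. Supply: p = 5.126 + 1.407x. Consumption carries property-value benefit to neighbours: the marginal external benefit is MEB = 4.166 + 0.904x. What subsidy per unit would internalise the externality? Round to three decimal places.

subsidy = 95.914 per unit

Social marginal benefit = demand + MEB = 226.477 - 0.774x.
Set SMB = MC: 226.477 - 0.774x = 5.126 + 1.407x → x* = 101.4906.
The Pigouvian subsidy equals MEB at x*: 4.166 + 0.904×101.4906 = 95.9135.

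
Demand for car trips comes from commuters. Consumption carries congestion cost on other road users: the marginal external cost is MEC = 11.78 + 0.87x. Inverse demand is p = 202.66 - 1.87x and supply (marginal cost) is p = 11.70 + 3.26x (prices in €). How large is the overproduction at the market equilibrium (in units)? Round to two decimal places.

Market equilibrium (private): 11.70 + 3.26x = 202.66 - 1.87x → x_m = 37.2242.
Social marginal benefit = demand − MEC = 190.88 - 2.74x.
Set SMB = MC: 190.88 - 2.74x = 11.70 + 3.26x → x* = 29.8633.
Gap = |37.2242 − 29.8633| = 7.3609.

7.36 units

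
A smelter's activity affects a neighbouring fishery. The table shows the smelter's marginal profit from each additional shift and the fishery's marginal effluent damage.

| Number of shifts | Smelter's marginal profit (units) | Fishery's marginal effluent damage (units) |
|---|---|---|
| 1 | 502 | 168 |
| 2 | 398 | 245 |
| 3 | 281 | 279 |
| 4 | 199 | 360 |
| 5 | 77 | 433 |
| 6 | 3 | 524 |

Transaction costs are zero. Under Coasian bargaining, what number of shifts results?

Bargaining reaches the level where marginal profit last exceeds marginal effluent damage.
That holds through level 3 (281 ≥ 279) but not at 4 (199 < 360).

3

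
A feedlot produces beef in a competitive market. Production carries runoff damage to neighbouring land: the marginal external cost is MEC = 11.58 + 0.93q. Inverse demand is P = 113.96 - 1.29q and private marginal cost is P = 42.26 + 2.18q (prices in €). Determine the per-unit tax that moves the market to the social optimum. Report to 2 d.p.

Social marginal cost = private MC + MEC = 53.84 + 3.11q.
Set SMC = demand: 53.84 + 3.11q = 113.96 - 1.29q → q* = 13.6636.
The Pigouvian tax equals MEC at q*: 11.58 + 0.93×13.6636 = 24.2871.

tax = €24.29 per unit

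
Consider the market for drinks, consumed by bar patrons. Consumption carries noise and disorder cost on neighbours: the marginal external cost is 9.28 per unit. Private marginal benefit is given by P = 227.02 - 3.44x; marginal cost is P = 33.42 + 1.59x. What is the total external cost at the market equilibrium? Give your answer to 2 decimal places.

Market equilibrium (private): 33.42 + 1.59x = 227.02 - 3.44x → x_m = 38.4891.
Total external cost = MEC × x_m = 9.28 × 38.4891 = 357.1788.

357.18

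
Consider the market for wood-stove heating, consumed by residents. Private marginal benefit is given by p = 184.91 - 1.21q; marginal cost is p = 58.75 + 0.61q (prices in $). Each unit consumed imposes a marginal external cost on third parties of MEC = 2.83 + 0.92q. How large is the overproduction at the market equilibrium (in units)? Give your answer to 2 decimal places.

Market equilibrium (private): 58.75 + 0.61q = 184.91 - 1.21q → q_m = 69.3187.
Social marginal benefit = demand − MEC = 182.08 - 2.13q.
Set SMB = MC: 182.08 - 2.13q = 58.75 + 0.61q → q* = 45.0109.
Gap = |69.3187 − 45.0109| = 24.3078.

24.31 units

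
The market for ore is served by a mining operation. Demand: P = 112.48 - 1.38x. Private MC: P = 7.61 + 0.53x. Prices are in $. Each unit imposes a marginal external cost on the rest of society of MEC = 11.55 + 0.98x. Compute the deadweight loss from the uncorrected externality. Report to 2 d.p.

Market equilibrium (private): 7.61 + 0.53x = 112.48 - 1.38x → x_m = 54.9058.
Social marginal cost = private MC + MEC = 19.16 + 1.51x.
Set SMC = demand: 19.16 + 1.51x = 112.48 - 1.38x → x* = 32.2907.
The welfare-loss triangle has base |x_m − x*| and height MEC(x_m) (the vertical gap between SMC and demand is zero at x* and MEC at x_m).
DWL = ½ × 22.6151 × 65.3576 = 739.0343.

DWL = $739.03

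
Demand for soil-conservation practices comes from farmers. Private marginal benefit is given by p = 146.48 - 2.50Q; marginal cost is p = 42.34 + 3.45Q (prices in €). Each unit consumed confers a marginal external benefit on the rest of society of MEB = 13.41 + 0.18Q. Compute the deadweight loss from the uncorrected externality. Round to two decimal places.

DWL = €23.77

Market equilibrium (private): 42.34 + 3.45Q = 146.48 - 2.50Q → Q_m = 17.5025.
Social marginal benefit = demand + MEB = 159.89 - 2.32Q.
Set SMB = MC: 159.89 - 2.32Q = 42.34 + 3.45Q → Q* = 20.3726.
The loss is the area between SMB and MC from Q* to Q_m; with linear curves that's a triangle of height MEB(Q_m).
DWL = ½ × 2.8701 × 16.5605 = 23.7651.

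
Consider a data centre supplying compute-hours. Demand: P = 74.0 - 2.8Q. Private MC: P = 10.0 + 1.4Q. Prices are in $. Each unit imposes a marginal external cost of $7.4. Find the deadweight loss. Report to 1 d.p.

Market equilibrium (private): 10.0 + 1.4Q = 74.0 - 2.8Q → Q_m = 15.2381.
Social marginal cost = private MC + MEC = 17.4 + 1.4Q.
Set SMC = demand: 17.4 + 1.4Q = 74.0 - 2.8Q → Q* = 13.4762.
Height of the DWL triangle at Q_m is SMC(Q_m) − demand(Q_m) = MEC(Q_m) = 7.4000.
DWL = ½ × 1.7619 × 7.4000 = 6.5190.

DWL = $6.5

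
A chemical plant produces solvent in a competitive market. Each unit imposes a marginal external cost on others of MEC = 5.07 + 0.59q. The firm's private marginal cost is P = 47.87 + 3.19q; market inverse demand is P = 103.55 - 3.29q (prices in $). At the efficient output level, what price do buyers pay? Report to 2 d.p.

P = $80.00

Social marginal cost = private MC + MEC = 52.94 + 3.78q.
Set SMC = demand: 52.94 + 3.78q = 103.55 - 3.29q → q* = 7.1584.
Consumer price on the demand curve at q*: 103.55 − 3.29×7.1584 = 79.9989.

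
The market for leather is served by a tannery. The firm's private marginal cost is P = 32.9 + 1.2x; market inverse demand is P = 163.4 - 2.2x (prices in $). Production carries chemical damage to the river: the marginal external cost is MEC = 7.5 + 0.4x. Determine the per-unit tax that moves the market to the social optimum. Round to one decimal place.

tax = $20.4 per unit

Social marginal cost = private MC + MEC = 40.4 + 1.6x.
Set SMC = demand: 40.4 + 1.6x = 163.4 - 2.2x → x* = 32.3684.
The Pigouvian tax equals MEC at x*: 7.5 + 0.4×32.3684 = 20.4474.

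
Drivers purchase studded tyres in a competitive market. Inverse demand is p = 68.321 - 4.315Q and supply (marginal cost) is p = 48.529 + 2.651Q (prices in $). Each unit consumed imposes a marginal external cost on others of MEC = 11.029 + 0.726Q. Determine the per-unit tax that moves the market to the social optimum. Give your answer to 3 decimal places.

Social marginal benefit = demand − MEC = 57.292 - 5.041Q.
Set SMB = MC: 57.292 - 5.041Q = 48.529 + 2.651Q → Q* = 1.1392.
The Pigouvian tax equals MEC at Q*: 11.029 + 0.726×1.1392 = 11.8561.

tax = $11.856 per unit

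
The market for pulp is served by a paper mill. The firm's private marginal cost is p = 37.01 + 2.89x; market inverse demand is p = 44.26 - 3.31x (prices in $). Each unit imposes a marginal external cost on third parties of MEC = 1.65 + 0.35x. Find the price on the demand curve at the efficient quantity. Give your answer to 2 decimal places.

Social marginal cost = private MC + MEC = 38.66 + 3.24x.
Set SMC = demand: 38.66 + 3.24x = 44.26 - 3.31x → x* = 0.8550.
Consumer price on the demand curve at x*: 44.26 − 3.31×0.8550 = 41.4300.

P = $41.43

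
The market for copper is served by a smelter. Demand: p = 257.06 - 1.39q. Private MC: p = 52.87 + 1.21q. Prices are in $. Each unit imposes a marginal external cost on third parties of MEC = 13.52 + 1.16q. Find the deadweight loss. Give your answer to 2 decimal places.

DWL = $1455.50

Market equilibrium (private): 52.87 + 1.21q = 257.06 - 1.39q → q_m = 78.5346.
Social marginal cost = private MC + MEC = 66.39 + 2.37q.
Set SMC = demand: 66.39 + 2.37q = 257.06 - 1.39q → q* = 50.7101.
Height of the DWL triangle at q_m is SMC(q_m) − demand(q_m) = MEC(q_m) = 104.6202.
DWL = ½ × 27.8245 × 104.6202 = 1455.5024.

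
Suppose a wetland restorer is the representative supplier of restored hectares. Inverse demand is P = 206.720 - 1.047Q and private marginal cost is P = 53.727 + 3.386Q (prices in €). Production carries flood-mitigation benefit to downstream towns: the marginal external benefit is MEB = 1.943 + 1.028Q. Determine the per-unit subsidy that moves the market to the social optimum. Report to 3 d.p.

subsidy = €48.720 per unit

Social marginal cost = private MC − MEB = 51.784 + 2.358Q.
Set SMC = demand: 51.784 + 2.358Q = 206.720 - 1.047Q → Q* = 45.5025.
The Pigouvian subsidy equals MEB at Q*: 1.943 + 1.028×45.5025 = 48.7196.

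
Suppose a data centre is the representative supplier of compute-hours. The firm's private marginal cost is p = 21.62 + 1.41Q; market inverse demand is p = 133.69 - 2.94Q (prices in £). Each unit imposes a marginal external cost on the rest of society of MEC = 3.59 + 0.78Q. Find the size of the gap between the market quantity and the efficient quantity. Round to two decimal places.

4.62 units

Market equilibrium (private): 21.62 + 1.41Q = 133.69 - 2.94Q → Q_m = 25.7632.
Social marginal cost = private MC + MEC = 25.21 + 2.19Q.
Set SMC = demand: 25.21 + 2.19Q = 133.69 - 2.94Q → Q* = 21.1462.
Gap = |25.7632 − 21.1462| = 4.6170.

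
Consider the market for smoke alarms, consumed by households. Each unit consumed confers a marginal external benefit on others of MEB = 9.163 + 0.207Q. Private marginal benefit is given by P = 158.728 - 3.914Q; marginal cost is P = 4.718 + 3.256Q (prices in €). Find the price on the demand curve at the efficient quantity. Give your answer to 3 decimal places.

Social marginal benefit = demand + MEB = 167.891 - 3.707Q.
Set SMB = MC: 167.891 - 3.707Q = 4.718 + 3.256Q → Q* = 23.4343.
Consumer price on the demand curve at Q*: 158.728 − 3.914×23.4343 = 67.0061.

P = €67.006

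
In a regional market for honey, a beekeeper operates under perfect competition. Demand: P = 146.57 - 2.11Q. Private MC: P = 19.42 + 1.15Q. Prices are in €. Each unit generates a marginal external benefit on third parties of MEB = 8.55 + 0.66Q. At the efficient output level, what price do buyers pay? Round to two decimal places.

P = €36.44

Social marginal cost = private MC − MEB = 10.87 + 0.49Q.
Set SMC = demand: 10.87 + 0.49Q = 146.57 - 2.11Q → Q* = 52.1923.
Consumer price on the demand curve at Q*: 146.57 − 2.11×52.1923 = 36.4442.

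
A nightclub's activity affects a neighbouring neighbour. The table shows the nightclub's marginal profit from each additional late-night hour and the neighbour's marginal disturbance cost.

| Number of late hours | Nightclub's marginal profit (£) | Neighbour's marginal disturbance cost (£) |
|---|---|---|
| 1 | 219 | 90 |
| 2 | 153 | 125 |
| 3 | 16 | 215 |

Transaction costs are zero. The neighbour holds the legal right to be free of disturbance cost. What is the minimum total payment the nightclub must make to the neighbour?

£215

Efficient level: marginal profit ≥ marginal disturbance cost through level 2, so k* = 2.
With the neighbour holding the right, the nightclub must at least compensate total damage at k*: 90 + 125 = 215.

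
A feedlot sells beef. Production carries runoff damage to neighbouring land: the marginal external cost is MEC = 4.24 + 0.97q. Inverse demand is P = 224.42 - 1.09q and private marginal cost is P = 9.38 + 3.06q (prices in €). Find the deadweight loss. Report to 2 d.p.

Market equilibrium (private): 9.38 + 3.06q = 224.42 - 1.09q → q_m = 51.8169.
Social marginal cost = private MC + MEC = 13.62 + 4.03q.
Set SMC = demand: 13.62 + 4.03q = 224.42 - 1.09q → q* = 41.1719.
The loss is the area between SMC and demand from q* to q_m; with linear curves that's a triangle of height MEC(q_m).
DWL = ½ × 10.6450 × 54.5024 = 290.0890.

DWL = €290.09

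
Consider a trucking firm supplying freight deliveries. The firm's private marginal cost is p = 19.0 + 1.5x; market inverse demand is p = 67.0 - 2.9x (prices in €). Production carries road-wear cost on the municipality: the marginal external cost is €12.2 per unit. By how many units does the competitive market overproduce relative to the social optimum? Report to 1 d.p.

2.8 units

Market equilibrium (private): 19.0 + 1.5x = 67.0 - 2.9x → x_m = 10.9091.
Social marginal cost = private MC + MEC = 31.2 + 1.5x.
Set SMC = demand: 31.2 + 1.5x = 67.0 - 2.9x → x* = 8.1364.
Gap = |10.9091 − 8.1364| = 2.7727.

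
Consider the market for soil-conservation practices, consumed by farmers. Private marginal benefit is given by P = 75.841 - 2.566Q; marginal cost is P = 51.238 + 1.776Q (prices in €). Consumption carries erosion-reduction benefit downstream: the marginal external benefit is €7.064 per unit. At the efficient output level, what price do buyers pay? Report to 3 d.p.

P = €57.127

Social marginal benefit = demand + MEB = 82.905 - 2.566Q.
Set SMB = MC: 82.905 - 2.566Q = 51.238 + 1.776Q → Q* = 7.2932.
Consumer price on the demand curve at Q*: 75.841 − 2.566×7.2932 = 57.1266.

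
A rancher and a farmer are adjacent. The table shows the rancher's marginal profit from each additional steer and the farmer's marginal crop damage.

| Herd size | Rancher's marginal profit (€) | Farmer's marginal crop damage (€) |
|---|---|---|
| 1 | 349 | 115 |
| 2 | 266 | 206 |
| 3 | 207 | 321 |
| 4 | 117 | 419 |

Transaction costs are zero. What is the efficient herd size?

Bargaining reaches the level where marginal profit last exceeds marginal crop damage.
That holds through level 2 (266 ≥ 206) but not at 3 (207 < 321).

2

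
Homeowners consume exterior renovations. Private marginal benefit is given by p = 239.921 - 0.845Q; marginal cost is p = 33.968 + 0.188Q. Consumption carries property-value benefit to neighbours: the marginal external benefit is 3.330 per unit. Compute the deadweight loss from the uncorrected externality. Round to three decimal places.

DWL = 5.367

Market equilibrium (private): 33.968 + 0.188Q = 239.921 - 0.845Q → Q_m = 199.3737.
Social marginal benefit = demand + MEB = 243.251 - 0.845Q.
Set SMB = MC: 243.251 - 0.845Q = 33.968 + 0.188Q → Q* = 202.5973.
The loss is the area between SMB and MC from Q* to Q_m; with linear curves that's a triangle of height MEB(Q_m).
DWL = ½ × 3.2236 × 3.3300 = 5.3673.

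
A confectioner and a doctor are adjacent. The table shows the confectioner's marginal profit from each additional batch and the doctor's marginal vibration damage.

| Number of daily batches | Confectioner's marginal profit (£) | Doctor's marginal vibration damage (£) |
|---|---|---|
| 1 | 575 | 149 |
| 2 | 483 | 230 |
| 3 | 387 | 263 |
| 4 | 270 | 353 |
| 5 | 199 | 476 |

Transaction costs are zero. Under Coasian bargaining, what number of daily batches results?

3

Bargaining reaches the level where marginal profit last exceeds marginal vibration damage.
That holds through level 3 (387 ≥ 263) but not at 4 (270 < 353).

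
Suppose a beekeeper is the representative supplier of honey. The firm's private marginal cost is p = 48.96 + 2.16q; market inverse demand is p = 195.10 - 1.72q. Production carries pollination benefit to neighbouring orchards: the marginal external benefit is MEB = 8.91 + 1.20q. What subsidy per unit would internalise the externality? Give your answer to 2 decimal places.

Social marginal cost = private MC − MEB = 40.05 + 0.96q.
Set SMC = demand: 40.05 + 0.96q = 195.10 - 1.72q → q* = 57.8545.
The Pigouvian subsidy equals MEB at q*: 8.91 + 1.20×57.8545 = 78.3354.

subsidy = 78.34 per unit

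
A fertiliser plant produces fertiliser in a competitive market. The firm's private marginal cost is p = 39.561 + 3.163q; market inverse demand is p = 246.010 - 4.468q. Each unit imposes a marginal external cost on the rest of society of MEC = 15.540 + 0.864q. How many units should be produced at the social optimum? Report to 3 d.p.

Social marginal cost = private MC + MEC = 55.101 + 4.027q.
Set SMC = demand: 55.101 + 4.027q = 246.010 - 4.468q → q* = 22.4731.

q* = 22.473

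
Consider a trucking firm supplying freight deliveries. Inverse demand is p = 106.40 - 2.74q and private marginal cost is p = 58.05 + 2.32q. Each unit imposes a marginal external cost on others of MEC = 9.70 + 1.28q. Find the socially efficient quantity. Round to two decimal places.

Social marginal cost = private MC + MEC = 67.75 + 3.60q.
Set SMC = demand: 67.75 + 3.60q = 106.40 - 2.74q → q* = 6.0962.

q* = 6.10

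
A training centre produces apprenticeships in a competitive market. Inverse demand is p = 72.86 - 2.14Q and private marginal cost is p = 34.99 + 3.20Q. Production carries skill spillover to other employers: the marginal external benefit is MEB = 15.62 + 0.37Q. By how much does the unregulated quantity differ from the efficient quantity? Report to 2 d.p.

Market equilibrium (private): 34.99 + 3.20Q = 72.86 - 2.14Q → Q_m = 7.0918.
Social marginal cost = private MC − MEB = 19.37 + 2.83Q.
Set SMC = demand: 19.37 + 2.83Q = 72.86 - 2.14Q → Q* = 10.7626.
Gap = |7.0918 − 10.7626| = 3.6708.

3.67 units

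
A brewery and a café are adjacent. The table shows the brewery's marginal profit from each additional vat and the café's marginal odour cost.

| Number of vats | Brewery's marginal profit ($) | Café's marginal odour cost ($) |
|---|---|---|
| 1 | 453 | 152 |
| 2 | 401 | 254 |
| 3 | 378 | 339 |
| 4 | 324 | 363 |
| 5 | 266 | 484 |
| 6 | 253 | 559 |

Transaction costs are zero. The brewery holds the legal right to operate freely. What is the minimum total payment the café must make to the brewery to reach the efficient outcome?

$843

Left alone the brewery would choose level 6 (marginal profit stays positive).
Efficient level: k* = 3 (marginal profit ≥ marginal odour cost through 3).
The café must at least cover the brewery's forgone profit from cutting 6→3: 324 + 266 + 253 = 843.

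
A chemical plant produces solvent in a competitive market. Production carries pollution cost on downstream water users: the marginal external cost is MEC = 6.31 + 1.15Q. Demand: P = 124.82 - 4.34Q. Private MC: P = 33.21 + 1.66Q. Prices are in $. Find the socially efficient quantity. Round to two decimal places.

Social marginal cost = private MC + MEC = 39.52 + 2.81Q.
Set SMC = demand: 39.52 + 2.81Q = 124.82 - 4.34Q → Q* = 11.9301.

Q* = 11.93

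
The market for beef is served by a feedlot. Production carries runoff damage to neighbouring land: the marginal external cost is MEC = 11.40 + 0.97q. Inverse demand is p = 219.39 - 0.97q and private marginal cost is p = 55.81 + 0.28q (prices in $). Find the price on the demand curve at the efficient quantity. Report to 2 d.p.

P = $152.90

Social marginal cost = private MC + MEC = 67.21 + 1.25q.
Set SMC = demand: 67.21 + 1.25q = 219.39 - 0.97q → q* = 68.5495.
Consumer price on the demand curve at q*: 219.39 − 0.97×68.5495 = 152.8970.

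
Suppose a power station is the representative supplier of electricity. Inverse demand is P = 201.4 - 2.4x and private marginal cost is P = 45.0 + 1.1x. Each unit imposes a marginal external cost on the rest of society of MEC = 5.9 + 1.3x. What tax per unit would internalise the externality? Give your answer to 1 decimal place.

tax = 46.7 per unit

Social marginal cost = private MC + MEC = 50.9 + 2.4x.
Set SMC = demand: 50.9 + 2.4x = 201.4 - 2.4x → x* = 31.3542.
The Pigouvian tax equals MEC at x*: 5.9 + 1.3×31.3542 = 46.6605.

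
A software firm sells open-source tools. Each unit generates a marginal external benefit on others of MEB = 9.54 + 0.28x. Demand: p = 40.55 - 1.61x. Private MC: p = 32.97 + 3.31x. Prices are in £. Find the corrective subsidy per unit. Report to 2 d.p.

Social marginal cost = private MC − MEB = 23.43 + 3.03x.
Set SMC = demand: 23.43 + 3.03x = 40.55 - 1.61x → x* = 3.6897.
The Pigouvian subsidy equals MEB at x*: 9.54 + 0.28×3.6897 = 10.5731.

subsidy = £10.57 per unit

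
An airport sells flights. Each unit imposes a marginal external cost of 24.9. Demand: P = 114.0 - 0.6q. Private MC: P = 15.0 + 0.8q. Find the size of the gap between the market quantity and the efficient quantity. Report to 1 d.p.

17.8 units

Market equilibrium (private): 15.0 + 0.8q = 114.0 - 0.6q → q_m = 70.7143.
Social marginal cost = private MC + MEC = 39.9 + 0.8q.
Set SMC = demand: 39.9 + 0.8q = 114.0 - 0.6q → q* = 52.9286.
Gap = |70.7143 − 52.9286| = 17.7857.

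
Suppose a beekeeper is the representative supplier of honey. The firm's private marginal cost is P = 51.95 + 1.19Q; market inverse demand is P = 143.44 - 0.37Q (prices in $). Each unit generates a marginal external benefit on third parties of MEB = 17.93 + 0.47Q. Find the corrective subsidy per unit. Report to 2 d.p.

subsidy = $65.11 per unit

Social marginal cost = private MC − MEB = 34.02 + 0.72Q.
Set SMC = demand: 34.02 + 0.72Q = 143.44 - 0.37Q → Q* = 100.3853.
The Pigouvian subsidy equals MEB at Q*: 17.93 + 0.47×100.3853 = 65.1111.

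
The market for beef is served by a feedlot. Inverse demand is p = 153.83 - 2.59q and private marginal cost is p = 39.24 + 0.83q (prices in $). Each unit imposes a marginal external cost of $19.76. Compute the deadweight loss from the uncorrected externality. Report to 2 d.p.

DWL = $57.08

Market equilibrium (private): 39.24 + 0.83q = 153.83 - 2.59q → q_m = 33.5058.
Social marginal cost = private MC + MEC = 59.00 + 0.83q.
Set SMC = demand: 59.00 + 0.83q = 153.83 - 2.59q → q* = 27.7281.
The welfare-loss triangle has base |q_m − q*| and height MEC(q_m) (the vertical gap between SMC and demand is zero at q* and MEC at q_m).
DWL = ½ × 5.7777 × 19.7600 = 57.0837.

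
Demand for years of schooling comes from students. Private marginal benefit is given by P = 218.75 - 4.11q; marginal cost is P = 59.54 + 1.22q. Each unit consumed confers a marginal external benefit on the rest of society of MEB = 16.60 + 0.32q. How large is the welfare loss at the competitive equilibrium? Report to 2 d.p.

Market equilibrium (private): 59.54 + 1.22q = 218.75 - 4.11q → q_m = 29.8705.
Social marginal benefit = demand + MEB = 235.35 - 3.79q.
Set SMB = MC: 235.35 - 3.79q = 59.54 + 1.22q → q* = 35.0918.
The loss is the area between SMB and MC from q* to q_m; with linear curves that's a triangle of height MEB(q_m).
DWL = ½ × 5.2213 × 26.1586 = 68.2909.

DWL = 68.29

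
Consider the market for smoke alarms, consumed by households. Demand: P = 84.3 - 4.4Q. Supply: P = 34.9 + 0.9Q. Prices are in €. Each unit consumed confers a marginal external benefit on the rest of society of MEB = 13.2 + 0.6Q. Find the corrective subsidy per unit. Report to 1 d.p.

subsidy = €21.2 per unit

Social marginal benefit = demand + MEB = 97.5 - 3.8Q.
Set SMB = MC: 97.5 - 3.8Q = 34.9 + 0.9Q → Q* = 13.3191.
The Pigouvian subsidy equals MEB at Q*: 13.2 + 0.6×13.3191 = 21.1915.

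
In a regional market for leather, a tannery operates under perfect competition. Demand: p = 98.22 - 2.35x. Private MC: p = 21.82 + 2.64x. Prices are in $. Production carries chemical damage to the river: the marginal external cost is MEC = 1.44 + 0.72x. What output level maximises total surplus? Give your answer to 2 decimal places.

x* = 13.13

Social marginal cost = private MC + MEC = 23.26 + 3.36x.
Set SMC = demand: 23.26 + 3.36x = 98.22 - 2.35x → x* = 13.1278.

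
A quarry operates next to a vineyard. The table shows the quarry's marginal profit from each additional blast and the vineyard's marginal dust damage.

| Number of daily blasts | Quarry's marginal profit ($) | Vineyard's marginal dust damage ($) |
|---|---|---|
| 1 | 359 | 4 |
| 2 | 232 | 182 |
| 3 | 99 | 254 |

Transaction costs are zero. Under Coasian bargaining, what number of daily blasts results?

2

Bargaining reaches the level where marginal profit last exceeds marginal dust damage.
That holds through level 2 (232 ≥ 182) but not at 3 (99 < 254).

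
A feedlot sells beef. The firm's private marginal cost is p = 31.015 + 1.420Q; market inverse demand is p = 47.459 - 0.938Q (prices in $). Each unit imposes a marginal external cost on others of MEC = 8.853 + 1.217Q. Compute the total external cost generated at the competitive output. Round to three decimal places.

Market equilibrium (private): 31.015 + 1.420Q = 47.459 - 0.938Q → Q_m = 6.9737.
Total external cost = ∫₀^{Q_m} (8.853 + 1.217Q) dQ = 8.853×6.9737 + ½×1.217×6.9737² = 91.3310.

$91.331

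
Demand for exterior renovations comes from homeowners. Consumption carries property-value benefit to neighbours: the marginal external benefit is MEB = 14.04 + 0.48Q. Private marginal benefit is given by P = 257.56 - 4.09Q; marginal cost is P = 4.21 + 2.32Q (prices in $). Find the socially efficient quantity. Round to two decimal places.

Q* = 45.09

Social marginal benefit = demand + MEB = 271.60 - 3.61Q.
Set SMB = MC: 271.60 - 3.61Q = 4.21 + 2.32Q → Q* = 45.0911.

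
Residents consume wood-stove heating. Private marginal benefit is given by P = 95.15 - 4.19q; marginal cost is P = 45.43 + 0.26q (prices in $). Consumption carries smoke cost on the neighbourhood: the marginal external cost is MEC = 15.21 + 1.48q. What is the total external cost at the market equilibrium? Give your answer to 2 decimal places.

$262.32

Market equilibrium (private): 45.43 + 0.26q = 95.15 - 4.19q → q_m = 11.1730.
Total external cost = ∫₀^{q_m} (15.21 + 1.48q) dq = 15.21×11.1730 + ½×1.48×11.1730² = 262.3199.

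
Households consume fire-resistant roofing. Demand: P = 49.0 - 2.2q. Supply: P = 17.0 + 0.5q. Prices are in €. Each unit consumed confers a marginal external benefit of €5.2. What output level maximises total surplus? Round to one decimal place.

Social marginal benefit = demand + MEB = 54.2 - 2.2q.
Set SMB = MC: 54.2 - 2.2q = 17.0 + 0.5q → q* = 13.7778.

q* = 13.8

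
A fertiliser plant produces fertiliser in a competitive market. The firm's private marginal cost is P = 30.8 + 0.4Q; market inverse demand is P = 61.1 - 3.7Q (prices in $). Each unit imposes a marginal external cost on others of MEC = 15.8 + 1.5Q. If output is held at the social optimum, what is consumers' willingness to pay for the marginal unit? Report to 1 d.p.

Social marginal cost = private MC + MEC = 46.6 + 1.9Q.
Set SMC = demand: 46.6 + 1.9Q = 61.1 - 3.7Q → Q* = 2.5893.
Consumer price on the demand curve at Q*: 61.1 − 3.7×2.5893 = 51.5196.

P = $51.5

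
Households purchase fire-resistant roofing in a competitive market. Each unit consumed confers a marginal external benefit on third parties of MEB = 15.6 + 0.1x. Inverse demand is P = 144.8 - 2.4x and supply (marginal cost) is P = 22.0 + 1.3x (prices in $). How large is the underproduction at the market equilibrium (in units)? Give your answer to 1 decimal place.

Market equilibrium (private): 22.0 + 1.3x = 144.8 - 2.4x → x_m = 33.1892.
Social marginal benefit = demand + MEB = 160.4 - 2.3x.
Set SMB = MC: 160.4 - 2.3x = 22.0 + 1.3x → x* = 38.4444.
Gap = |33.1892 − 38.4444| = 5.2552.

5.3 units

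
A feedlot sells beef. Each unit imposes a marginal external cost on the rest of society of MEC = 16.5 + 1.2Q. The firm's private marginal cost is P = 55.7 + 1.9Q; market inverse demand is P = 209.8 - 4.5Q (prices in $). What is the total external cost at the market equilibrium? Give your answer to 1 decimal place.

$745.1

Market equilibrium (private): 55.7 + 1.9Q = 209.8 - 4.5Q → Q_m = 24.0781.
Total external cost = ∫₀^{Q_m} (16.5 + 1.2Q) dQ = 16.5×24.0781 + ½×1.2×24.0781² = 745.1416.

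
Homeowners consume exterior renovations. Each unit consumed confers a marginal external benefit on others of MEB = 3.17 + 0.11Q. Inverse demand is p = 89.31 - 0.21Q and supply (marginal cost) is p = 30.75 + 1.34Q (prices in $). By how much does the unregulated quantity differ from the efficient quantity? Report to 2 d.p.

5.09 units

Market equilibrium (private): 30.75 + 1.34Q = 89.31 - 0.21Q → Q_m = 37.7806.
Social marginal benefit = demand + MEB = 92.48 - 0.10Q.
Set SMB = MC: 92.48 - 0.10Q = 30.75 + 1.34Q → Q* = 42.8681.
Gap = |37.7806 − 42.8681| = 5.0875.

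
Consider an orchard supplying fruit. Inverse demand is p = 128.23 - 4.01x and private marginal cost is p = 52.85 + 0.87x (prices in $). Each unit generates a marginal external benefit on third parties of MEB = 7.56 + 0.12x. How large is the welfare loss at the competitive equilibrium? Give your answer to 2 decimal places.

DWL = $9.31

Market equilibrium (private): 52.85 + 0.87x = 128.23 - 4.01x → x_m = 15.4467.
Social marginal cost = private MC − MEB = 45.29 + 0.75x.
Set SMC = demand: 45.29 + 0.75x = 128.23 - 4.01x → x* = 17.4244.
The loss is the area between SMC and demand from x* to x_m; with linear curves that's a triangle of height MEB(x_m).
DWL = ½ × 1.9777 × 9.4136 = 9.3086.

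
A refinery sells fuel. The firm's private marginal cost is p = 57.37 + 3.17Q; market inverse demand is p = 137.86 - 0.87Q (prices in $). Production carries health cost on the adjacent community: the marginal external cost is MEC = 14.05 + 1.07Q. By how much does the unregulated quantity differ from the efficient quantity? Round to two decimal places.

Market equilibrium (private): 57.37 + 3.17Q = 137.86 - 0.87Q → Q_m = 19.9233.
Social marginal cost = private MC + MEC = 71.42 + 4.24Q.
Set SMC = demand: 71.42 + 4.24Q = 137.86 - 0.87Q → Q* = 13.0020.
Gap = |19.9233 − 13.0020| = 6.9213.

6.92 units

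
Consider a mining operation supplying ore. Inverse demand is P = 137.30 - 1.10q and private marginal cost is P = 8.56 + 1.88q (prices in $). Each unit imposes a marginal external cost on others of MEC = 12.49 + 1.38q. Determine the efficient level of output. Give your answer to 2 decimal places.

Social marginal cost = private MC + MEC = 21.05 + 3.26q.
Set SMC = demand: 21.05 + 3.26q = 137.30 - 1.10q → q* = 26.6628.

q* = 26.66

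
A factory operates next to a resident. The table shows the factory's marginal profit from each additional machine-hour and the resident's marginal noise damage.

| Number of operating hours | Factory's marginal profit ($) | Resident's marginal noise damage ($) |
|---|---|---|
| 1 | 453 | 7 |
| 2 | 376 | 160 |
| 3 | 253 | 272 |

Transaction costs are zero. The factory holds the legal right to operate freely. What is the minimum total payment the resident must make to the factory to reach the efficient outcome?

$253

Left alone the factory would choose level 3 (marginal profit stays positive).
Efficient level: k* = 2 (marginal profit ≥ marginal noise damage through 2).
The resident must at least cover the factory's forgone profit from cutting 3→2: 253 = 253.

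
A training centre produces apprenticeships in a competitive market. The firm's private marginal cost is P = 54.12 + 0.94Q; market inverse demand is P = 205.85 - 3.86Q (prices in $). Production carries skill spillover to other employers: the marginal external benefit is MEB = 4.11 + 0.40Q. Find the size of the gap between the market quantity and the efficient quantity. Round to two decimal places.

3.81 units

Market equilibrium (private): 54.12 + 0.94Q = 205.85 - 3.86Q → Q_m = 31.6104.
Social marginal cost = private MC − MEB = 50.01 + 0.54Q.
Set SMC = demand: 50.01 + 0.54Q = 205.85 - 3.86Q → Q* = 35.4182.
Gap = |31.6104 − 35.4182| = 3.8078.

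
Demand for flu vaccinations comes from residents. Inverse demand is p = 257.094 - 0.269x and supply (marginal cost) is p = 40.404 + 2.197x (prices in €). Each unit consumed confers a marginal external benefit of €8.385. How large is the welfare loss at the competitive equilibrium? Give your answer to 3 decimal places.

DWL = €14.256

Market equilibrium (private): 40.404 + 2.197x = 257.094 - 0.269x → x_m = 87.8710.
Social marginal benefit = demand + MEB = 265.479 - 0.269x.
Set SMB = MC: 265.479 - 0.269x = 40.404 + 2.197x → x* = 91.2713.
Height of the DWL triangle at x_m is SMB(x_m) − MC(x_m) = MEB(x_m) = 8.3850.
DWL = ½ × 3.4003 × 8.3850 = 14.2558.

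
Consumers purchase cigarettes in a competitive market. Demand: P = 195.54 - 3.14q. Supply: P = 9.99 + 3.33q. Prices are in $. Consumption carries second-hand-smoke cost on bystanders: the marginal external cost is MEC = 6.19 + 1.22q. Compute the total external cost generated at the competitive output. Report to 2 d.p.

Market equilibrium (private): 9.99 + 3.33q = 195.54 - 3.14q → q_m = 28.6785.
Total external cost = ∫₀^{q_m} (6.19 + 1.22q) dq = 6.19×28.6785 + ½×1.22×28.6785² = 679.2183.

$679.22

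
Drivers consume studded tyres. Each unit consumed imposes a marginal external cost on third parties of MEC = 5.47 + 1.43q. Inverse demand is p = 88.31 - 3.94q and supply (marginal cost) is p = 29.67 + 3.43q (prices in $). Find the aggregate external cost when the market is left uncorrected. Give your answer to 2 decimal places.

$88.79

Market equilibrium (private): 29.67 + 3.43q = 88.31 - 3.94q → q_m = 7.9566.
Total external cost = ∫₀^{q_m} (5.47 + 1.43q) dq = 5.47×7.9566 + ½×1.43×7.9566² = 88.7875.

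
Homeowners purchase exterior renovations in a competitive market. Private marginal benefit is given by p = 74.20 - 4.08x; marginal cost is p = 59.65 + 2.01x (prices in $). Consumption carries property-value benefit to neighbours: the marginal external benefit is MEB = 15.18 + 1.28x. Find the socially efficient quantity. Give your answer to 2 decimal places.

x* = 6.18

Social marginal benefit = demand + MEB = 89.38 - 2.80x.
Set SMB = MC: 89.38 - 2.80x = 59.65 + 2.01x → x* = 6.1809.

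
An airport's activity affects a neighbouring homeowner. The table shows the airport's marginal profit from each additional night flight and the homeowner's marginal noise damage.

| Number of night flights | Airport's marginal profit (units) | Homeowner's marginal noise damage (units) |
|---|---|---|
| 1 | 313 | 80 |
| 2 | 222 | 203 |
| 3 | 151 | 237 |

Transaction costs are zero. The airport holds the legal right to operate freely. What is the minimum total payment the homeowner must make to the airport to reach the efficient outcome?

Left alone the airport would choose level 3 (marginal profit stays positive).
Efficient level: k* = 2 (marginal profit ≥ marginal noise damage through 2).
The homeowner must at least cover the airport's forgone profit from cutting 3→2: 151 = 151.

151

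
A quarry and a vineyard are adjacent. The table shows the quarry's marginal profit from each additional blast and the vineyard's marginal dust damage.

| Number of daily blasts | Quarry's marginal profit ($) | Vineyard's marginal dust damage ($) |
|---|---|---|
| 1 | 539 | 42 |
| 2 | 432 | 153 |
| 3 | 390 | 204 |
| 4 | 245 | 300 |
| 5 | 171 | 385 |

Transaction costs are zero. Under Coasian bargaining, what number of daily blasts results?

Bargaining reaches the level where marginal profit last exceeds marginal dust damage.
That holds through level 3 (390 ≥ 204) but not at 4 (245 < 300).

3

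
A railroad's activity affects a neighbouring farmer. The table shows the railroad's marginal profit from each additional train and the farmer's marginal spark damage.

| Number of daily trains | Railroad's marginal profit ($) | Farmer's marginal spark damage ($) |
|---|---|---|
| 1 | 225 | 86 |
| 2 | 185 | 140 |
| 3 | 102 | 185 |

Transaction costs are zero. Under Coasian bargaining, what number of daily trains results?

Bargaining reaches the level where marginal profit last exceeds marginal spark damage.
That holds through level 2 (185 ≥ 140) but not at 3 (102 < 185).

2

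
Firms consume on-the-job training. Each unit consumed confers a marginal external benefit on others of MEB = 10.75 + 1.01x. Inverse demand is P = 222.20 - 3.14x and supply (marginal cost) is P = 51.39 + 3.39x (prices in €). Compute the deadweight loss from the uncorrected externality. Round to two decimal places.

Market equilibrium (private): 51.39 + 3.39x = 222.20 - 3.14x → x_m = 26.1577.
Social marginal benefit = demand + MEB = 232.95 - 2.13x.
Set SMB = MC: 232.95 - 2.13x = 51.39 + 3.39x → x* = 32.8913.
Height of the DWL triangle at x_m is SMB(x_m) − MC(x_m) = MEB(x_m) = 37.1693.
DWL = ½ × 6.7336 × 37.1693 = 125.1416.

DWL = €125.14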